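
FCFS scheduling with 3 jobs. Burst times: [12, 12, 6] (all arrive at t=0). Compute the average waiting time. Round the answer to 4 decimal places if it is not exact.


FCFS order (as given): [12, 12, 6]
Waiting times:
  Job 1: wait = 0
  Job 2: wait = 12
  Job 3: wait = 24
Sum of waiting times = 36
Average waiting time = 36/3 = 12.0

12.0


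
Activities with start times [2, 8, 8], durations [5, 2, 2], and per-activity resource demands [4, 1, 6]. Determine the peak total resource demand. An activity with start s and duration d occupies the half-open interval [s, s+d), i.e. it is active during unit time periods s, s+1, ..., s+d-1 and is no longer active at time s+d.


Each activity i is active on [start_i, start_i + duration_i).
Compute total resource usage per time slot:
  t=0: active resources = [], total = 0
  t=1: active resources = [], total = 0
  t=2: active resources = [4], total = 4
  t=3: active resources = [4], total = 4
  t=4: active resources = [4], total = 4
  t=5: active resources = [4], total = 4
  t=6: active resources = [4], total = 4
  t=7: active resources = [], total = 0
  t=8: active resources = [1, 6], total = 7
  t=9: active resources = [1, 6], total = 7
Peak resource demand = 7

7


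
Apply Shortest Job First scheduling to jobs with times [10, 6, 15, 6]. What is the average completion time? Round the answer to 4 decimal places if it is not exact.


SJF order (ascending): [6, 6, 10, 15]
Completion times:
  Job 1: burst=6, C=6
  Job 2: burst=6, C=12
  Job 3: burst=10, C=22
  Job 4: burst=15, C=37
Average completion = 77/4 = 19.25

19.25


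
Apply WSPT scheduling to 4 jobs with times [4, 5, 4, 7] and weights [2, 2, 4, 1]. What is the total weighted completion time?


Compute p/w ratios and sort ascending (WSPT): [(4, 4), (4, 2), (5, 2), (7, 1)]
Compute weighted completion times:
  Job (p=4,w=4): C=4, w*C=4*4=16
  Job (p=4,w=2): C=8, w*C=2*8=16
  Job (p=5,w=2): C=13, w*C=2*13=26
  Job (p=7,w=1): C=20, w*C=1*20=20
Total weighted completion time = 78

78


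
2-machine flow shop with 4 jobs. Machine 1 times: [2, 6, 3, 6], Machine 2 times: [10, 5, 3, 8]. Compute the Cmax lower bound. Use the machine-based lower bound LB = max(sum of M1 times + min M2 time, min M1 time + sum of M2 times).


LB1 = sum(M1 times) + min(M2 times) = 17 + 3 = 20
LB2 = min(M1 times) + sum(M2 times) = 2 + 26 = 28
Lower bound = max(LB1, LB2) = max(20, 28) = 28

28


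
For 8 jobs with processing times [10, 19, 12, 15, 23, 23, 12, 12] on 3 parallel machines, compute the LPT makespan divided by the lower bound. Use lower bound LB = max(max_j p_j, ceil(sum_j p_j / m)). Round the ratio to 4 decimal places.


LPT order: [23, 23, 19, 15, 12, 12, 12, 10]
Machine loads after assignment: [45, 35, 46]
LPT makespan = 46
Lower bound = max(max_job, ceil(total/3)) = max(23, 42) = 42
Ratio = 46 / 42 = 1.0952

1.0952


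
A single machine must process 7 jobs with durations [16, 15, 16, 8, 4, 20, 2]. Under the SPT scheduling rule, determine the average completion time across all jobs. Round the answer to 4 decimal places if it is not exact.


Sort jobs by processing time (SPT order): [2, 4, 8, 15, 16, 16, 20]
Compute completion times sequentially:
  Job 1: processing = 2, completes at 2
  Job 2: processing = 4, completes at 6
  Job 3: processing = 8, completes at 14
  Job 4: processing = 15, completes at 29
  Job 5: processing = 16, completes at 45
  Job 6: processing = 16, completes at 61
  Job 7: processing = 20, completes at 81
Sum of completion times = 238
Average completion time = 238/7 = 34.0

34.0


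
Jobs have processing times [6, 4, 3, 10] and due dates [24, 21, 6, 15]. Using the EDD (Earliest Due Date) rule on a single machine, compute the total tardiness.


Sort by due date (EDD order): [(3, 6), (10, 15), (4, 21), (6, 24)]
Compute completion times and tardiness:
  Job 1: p=3, d=6, C=3, tardiness=max(0,3-6)=0
  Job 2: p=10, d=15, C=13, tardiness=max(0,13-15)=0
  Job 3: p=4, d=21, C=17, tardiness=max(0,17-21)=0
  Job 4: p=6, d=24, C=23, tardiness=max(0,23-24)=0
Total tardiness = 0

0


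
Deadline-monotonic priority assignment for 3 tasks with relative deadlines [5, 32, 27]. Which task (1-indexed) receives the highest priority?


Sort tasks by relative deadline (ascending):
  Task 1: deadline = 5
  Task 3: deadline = 27
  Task 2: deadline = 32
Priority order (highest first): [1, 3, 2]
Highest priority task = 1

1


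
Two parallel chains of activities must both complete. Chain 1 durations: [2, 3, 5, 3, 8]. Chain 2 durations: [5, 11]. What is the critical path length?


Path A total = 2 + 3 + 5 + 3 + 8 = 21
Path B total = 5 + 11 = 16
Critical path = longest path = max(21, 16) = 21

21


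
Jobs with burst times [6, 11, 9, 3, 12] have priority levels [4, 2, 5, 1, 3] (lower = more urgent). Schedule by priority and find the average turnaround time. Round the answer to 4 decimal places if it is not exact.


Sort by priority (ascending = highest first):
Order: [(1, 3), (2, 11), (3, 12), (4, 6), (5, 9)]
Completion times:
  Priority 1, burst=3, C=3
  Priority 2, burst=11, C=14
  Priority 3, burst=12, C=26
  Priority 4, burst=6, C=32
  Priority 5, burst=9, C=41
Average turnaround = 116/5 = 23.2

23.2


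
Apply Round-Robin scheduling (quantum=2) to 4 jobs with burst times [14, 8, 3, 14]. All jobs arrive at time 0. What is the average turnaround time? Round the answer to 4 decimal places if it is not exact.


Time quantum = 2
Execution trace:
  J1 runs 2 units, time = 2
  J2 runs 2 units, time = 4
  J3 runs 2 units, time = 6
  J4 runs 2 units, time = 8
  J1 runs 2 units, time = 10
  J2 runs 2 units, time = 12
  J3 runs 1 units, time = 13
  J4 runs 2 units, time = 15
  J1 runs 2 units, time = 17
  J2 runs 2 units, time = 19
  J4 runs 2 units, time = 21
  J1 runs 2 units, time = 23
  J2 runs 2 units, time = 25
  J4 runs 2 units, time = 27
  J1 runs 2 units, time = 29
  J4 runs 2 units, time = 31
  J1 runs 2 units, time = 33
  J4 runs 2 units, time = 35
  J1 runs 2 units, time = 37
  J4 runs 2 units, time = 39
Finish times: [37, 25, 13, 39]
Average turnaround = 114/4 = 28.5

28.5


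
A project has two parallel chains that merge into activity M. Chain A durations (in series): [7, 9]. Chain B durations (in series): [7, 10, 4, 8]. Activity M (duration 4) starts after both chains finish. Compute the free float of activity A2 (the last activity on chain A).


ES(A2) = sum of predecessors on chain A = 7
EF(A2) = ES + duration = 7 + 9 = 16
Successor of A2 is M. ES(M) = max(sum(A), sum(B)) = max(16, 29) = 29
Free float = ES(successor) - EF(current) = 29 - 16 = 13

13


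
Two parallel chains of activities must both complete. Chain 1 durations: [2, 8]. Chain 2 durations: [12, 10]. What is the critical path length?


Path A total = 2 + 8 = 10
Path B total = 12 + 10 = 22
Critical path = longest path = max(10, 22) = 22

22


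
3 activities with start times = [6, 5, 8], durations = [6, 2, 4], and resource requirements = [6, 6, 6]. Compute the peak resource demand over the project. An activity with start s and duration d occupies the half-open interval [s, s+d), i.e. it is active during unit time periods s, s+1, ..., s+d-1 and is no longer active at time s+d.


Each activity i is active on [start_i, start_i + duration_i).
Compute total resource usage per time slot:
  t=0: active resources = [], total = 0
  t=1: active resources = [], total = 0
  t=2: active resources = [], total = 0
  t=3: active resources = [], total = 0
  t=4: active resources = [], total = 0
  t=5: active resources = [6], total = 6
  t=6: active resources = [6, 6], total = 12
  t=7: active resources = [6], total = 6
  t=8: active resources = [6, 6], total = 12
  t=9: active resources = [6, 6], total = 12
  t=10: active resources = [6, 6], total = 12
  t=11: active resources = [6, 6], total = 12
Peak resource demand = 12

12


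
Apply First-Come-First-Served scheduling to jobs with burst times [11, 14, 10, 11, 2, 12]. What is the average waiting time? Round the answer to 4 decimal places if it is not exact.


FCFS order (as given): [11, 14, 10, 11, 2, 12]
Waiting times:
  Job 1: wait = 0
  Job 2: wait = 11
  Job 3: wait = 25
  Job 4: wait = 35
  Job 5: wait = 46
  Job 6: wait = 48
Sum of waiting times = 165
Average waiting time = 165/6 = 27.5

27.5


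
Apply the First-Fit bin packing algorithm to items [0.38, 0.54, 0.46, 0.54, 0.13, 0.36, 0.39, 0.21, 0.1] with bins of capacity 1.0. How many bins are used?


Place items sequentially using First-Fit:
  Item 0.38 -> new Bin 1
  Item 0.54 -> Bin 1 (now 0.92)
  Item 0.46 -> new Bin 2
  Item 0.54 -> Bin 2 (now 1.0)
  Item 0.13 -> new Bin 3
  Item 0.36 -> Bin 3 (now 0.49)
  Item 0.39 -> Bin 3 (now 0.88)
  Item 0.21 -> new Bin 4
  Item 0.1 -> Bin 3 (now 0.98)
Total bins used = 4

4


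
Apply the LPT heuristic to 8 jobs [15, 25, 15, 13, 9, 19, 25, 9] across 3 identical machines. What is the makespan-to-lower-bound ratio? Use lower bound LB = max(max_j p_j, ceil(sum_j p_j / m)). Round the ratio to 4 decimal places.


LPT order: [25, 25, 19, 15, 15, 13, 9, 9]
Machine loads after assignment: [40, 47, 43]
LPT makespan = 47
Lower bound = max(max_job, ceil(total/3)) = max(25, 44) = 44
Ratio = 47 / 44 = 1.0682

1.0682


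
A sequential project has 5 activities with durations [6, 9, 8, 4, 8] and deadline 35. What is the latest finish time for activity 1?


LF(activity 1) = deadline - sum of successor durations
Successors: activities 2 through 5 with durations [9, 8, 4, 8]
Sum of successor durations = 29
LF = 35 - 29 = 6

6


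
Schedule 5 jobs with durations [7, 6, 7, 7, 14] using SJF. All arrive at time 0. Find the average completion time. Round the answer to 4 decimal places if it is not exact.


SJF order (ascending): [6, 7, 7, 7, 14]
Completion times:
  Job 1: burst=6, C=6
  Job 2: burst=7, C=13
  Job 3: burst=7, C=20
  Job 4: burst=7, C=27
  Job 5: burst=14, C=41
Average completion = 107/5 = 21.4

21.4


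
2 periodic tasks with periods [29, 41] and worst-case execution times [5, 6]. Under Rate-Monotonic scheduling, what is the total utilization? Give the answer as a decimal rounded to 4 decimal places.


Compute individual utilizations (exact fractions):
  Task 1: C/T = 5/29 (approx. 0.1724)
  Task 2: C/T = 6/41 (approx. 0.1463)
Total utilization U = 5/29 + 6/41 = 379/1189
Rounded to 4 decimal places: U = 0.3188
RM (Liu & Layland) bound for 2 tasks = 0.828427; compare with U = 379/1189 (approx. 0.318755)
U <= bound, so schedulable by RM sufficient condition.

0.3188


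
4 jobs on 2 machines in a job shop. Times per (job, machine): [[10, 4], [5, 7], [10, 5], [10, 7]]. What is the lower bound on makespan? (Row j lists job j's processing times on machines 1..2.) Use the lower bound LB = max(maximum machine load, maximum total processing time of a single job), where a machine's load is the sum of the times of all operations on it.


Machine loads:
  Machine 1: 10 + 5 + 10 + 10 = 35
  Machine 2: 4 + 7 + 5 + 7 = 23
Max machine load = 35
Job totals:
  Job 1: 14
  Job 2: 12
  Job 3: 15
  Job 4: 17
Max job total = 17
Lower bound = max(35, 17) = 35

35


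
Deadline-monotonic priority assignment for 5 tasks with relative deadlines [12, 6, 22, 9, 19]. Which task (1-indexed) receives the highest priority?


Sort tasks by relative deadline (ascending):
  Task 2: deadline = 6
  Task 4: deadline = 9
  Task 1: deadline = 12
  Task 5: deadline = 19
  Task 3: deadline = 22
Priority order (highest first): [2, 4, 1, 5, 3]
Highest priority task = 2

2


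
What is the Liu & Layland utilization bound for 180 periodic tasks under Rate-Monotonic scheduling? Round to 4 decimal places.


Compute 2^(1/180) = 1.0038582416
Subtract 1: 1.0038582416 - 1 = 0.0038582416
Multiply by n: 180 * 0.0038582416 = 0.6944834880
Round to 4 dp: 0.6945

0.6945


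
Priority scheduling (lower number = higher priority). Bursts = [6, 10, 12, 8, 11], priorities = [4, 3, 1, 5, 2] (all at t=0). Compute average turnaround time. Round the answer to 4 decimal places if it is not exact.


Sort by priority (ascending = highest first):
Order: [(1, 12), (2, 11), (3, 10), (4, 6), (5, 8)]
Completion times:
  Priority 1, burst=12, C=12
  Priority 2, burst=11, C=23
  Priority 3, burst=10, C=33
  Priority 4, burst=6, C=39
  Priority 5, burst=8, C=47
Average turnaround = 154/5 = 30.8

30.8


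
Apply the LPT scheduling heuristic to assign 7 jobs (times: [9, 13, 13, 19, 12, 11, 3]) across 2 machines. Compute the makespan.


Sort jobs in decreasing order (LPT): [19, 13, 13, 12, 11, 9, 3]
Assign each job to the least loaded machine:
  Machine 1: jobs [19, 12, 9], load = 40
  Machine 2: jobs [13, 13, 11, 3], load = 40
Makespan = max load = 40

40


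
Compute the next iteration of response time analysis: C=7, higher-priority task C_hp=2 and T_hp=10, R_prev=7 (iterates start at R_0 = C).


R_next = C + ceil(R_prev / T_hp) * C_hp
ceil(7 / 10) = ceil(0.7) = 1
Interference = 1 * 2 = 2
R_next = 7 + 2 = 9

9


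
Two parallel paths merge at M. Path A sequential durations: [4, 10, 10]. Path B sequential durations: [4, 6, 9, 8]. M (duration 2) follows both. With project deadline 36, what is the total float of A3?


Forward pass: ES(A3) = sum of predecessors on chain A = 14
EF = ES + duration = 14 + 10 = 24
Backward pass: LF(M) = deadline = 36; LS(M) = 36 - 2 = 34
LF(A3) = LS(M) - sum(successors on chain A) = 34 - 0 = 34
LS = LF - duration = 34 - 10 = 24
Total float = LS - ES = 24 - 14 = 10

10


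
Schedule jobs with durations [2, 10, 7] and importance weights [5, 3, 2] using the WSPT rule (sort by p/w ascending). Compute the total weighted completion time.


Compute p/w ratios and sort ascending (WSPT): [(2, 5), (10, 3), (7, 2)]
Compute weighted completion times:
  Job (p=2,w=5): C=2, w*C=5*2=10
  Job (p=10,w=3): C=12, w*C=3*12=36
  Job (p=7,w=2): C=19, w*C=2*19=38
Total weighted completion time = 84

84


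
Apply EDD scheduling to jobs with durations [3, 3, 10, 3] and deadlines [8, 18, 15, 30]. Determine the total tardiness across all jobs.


Sort by due date (EDD order): [(3, 8), (10, 15), (3, 18), (3, 30)]
Compute completion times and tardiness:
  Job 1: p=3, d=8, C=3, tardiness=max(0,3-8)=0
  Job 2: p=10, d=15, C=13, tardiness=max(0,13-15)=0
  Job 3: p=3, d=18, C=16, tardiness=max(0,16-18)=0
  Job 4: p=3, d=30, C=19, tardiness=max(0,19-30)=0
Total tardiness = 0

0


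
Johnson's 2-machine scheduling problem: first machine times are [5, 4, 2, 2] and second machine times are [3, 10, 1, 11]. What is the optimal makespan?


Apply Johnson's rule:
  Group 1 (a <= b): [(4, 2, 11), (2, 4, 10)]
  Group 2 (a > b): [(1, 5, 3), (3, 2, 1)]
Optimal job order: [4, 2, 1, 3]
Schedule:
  Job 4: M1 done at 2, M2 done at 13
  Job 2: M1 done at 6, M2 done at 23
  Job 1: M1 done at 11, M2 done at 26
  Job 3: M1 done at 13, M2 done at 27
Makespan = 27

27


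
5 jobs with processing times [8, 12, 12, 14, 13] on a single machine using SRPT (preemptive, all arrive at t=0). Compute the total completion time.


Since all jobs arrive at t=0, SRPT equals SPT ordering.
SPT order: [8, 12, 12, 13, 14]
Completion times:
  Job 1: p=8, C=8
  Job 2: p=12, C=20
  Job 3: p=12, C=32
  Job 4: p=13, C=45
  Job 5: p=14, C=59
Total completion time = 8 + 20 + 32 + 45 + 59 = 164

164


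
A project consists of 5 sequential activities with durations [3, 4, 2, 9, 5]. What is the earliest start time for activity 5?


Activity 5 starts after activities 1 through 4 complete.
Predecessor durations: [3, 4, 2, 9]
ES = 3 + 4 + 2 + 9 = 18

18


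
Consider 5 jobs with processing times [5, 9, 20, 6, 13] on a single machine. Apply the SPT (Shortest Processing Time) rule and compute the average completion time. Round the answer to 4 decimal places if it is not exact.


Sort jobs by processing time (SPT order): [5, 6, 9, 13, 20]
Compute completion times sequentially:
  Job 1: processing = 5, completes at 5
  Job 2: processing = 6, completes at 11
  Job 3: processing = 9, completes at 20
  Job 4: processing = 13, completes at 33
  Job 5: processing = 20, completes at 53
Sum of completion times = 122
Average completion time = 122/5 = 24.4

24.4


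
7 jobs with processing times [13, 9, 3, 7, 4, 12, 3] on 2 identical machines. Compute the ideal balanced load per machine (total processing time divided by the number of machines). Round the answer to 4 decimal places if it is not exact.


Total processing time = 13 + 9 + 3 + 7 + 4 + 12 + 3 = 51
Number of machines = 2
Ideal balanced load = 51 / 2 = 25.5

25.5


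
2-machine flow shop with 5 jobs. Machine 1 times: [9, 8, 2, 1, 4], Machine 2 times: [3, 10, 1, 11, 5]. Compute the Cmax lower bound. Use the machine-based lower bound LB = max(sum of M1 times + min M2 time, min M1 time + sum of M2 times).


LB1 = sum(M1 times) + min(M2 times) = 24 + 1 = 25
LB2 = min(M1 times) + sum(M2 times) = 1 + 30 = 31
Lower bound = max(LB1, LB2) = max(25, 31) = 31

31


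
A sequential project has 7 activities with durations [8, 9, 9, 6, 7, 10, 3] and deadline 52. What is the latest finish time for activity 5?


LF(activity 5) = deadline - sum of successor durations
Successors: activities 6 through 7 with durations [10, 3]
Sum of successor durations = 13
LF = 52 - 13 = 39

39


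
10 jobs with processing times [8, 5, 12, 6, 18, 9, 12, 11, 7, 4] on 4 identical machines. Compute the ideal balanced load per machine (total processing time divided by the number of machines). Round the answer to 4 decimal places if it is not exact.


Total processing time = 8 + 5 + 12 + 6 + 18 + 9 + 12 + 11 + 7 + 4 = 92
Number of machines = 4
Ideal balanced load = 92 / 4 = 23.0

23.0


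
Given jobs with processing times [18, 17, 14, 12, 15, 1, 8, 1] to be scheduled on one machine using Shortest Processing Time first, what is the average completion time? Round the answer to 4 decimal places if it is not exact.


Sort jobs by processing time (SPT order): [1, 1, 8, 12, 14, 15, 17, 18]
Compute completion times sequentially:
  Job 1: processing = 1, completes at 1
  Job 2: processing = 1, completes at 2
  Job 3: processing = 8, completes at 10
  Job 4: processing = 12, completes at 22
  Job 5: processing = 14, completes at 36
  Job 6: processing = 15, completes at 51
  Job 7: processing = 17, completes at 68
  Job 8: processing = 18, completes at 86
Sum of completion times = 276
Average completion time = 276/8 = 34.5

34.5


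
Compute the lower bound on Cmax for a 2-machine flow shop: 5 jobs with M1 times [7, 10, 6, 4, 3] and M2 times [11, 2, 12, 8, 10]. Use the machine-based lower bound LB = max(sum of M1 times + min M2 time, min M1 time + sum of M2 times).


LB1 = sum(M1 times) + min(M2 times) = 30 + 2 = 32
LB2 = min(M1 times) + sum(M2 times) = 3 + 43 = 46
Lower bound = max(LB1, LB2) = max(32, 46) = 46

46


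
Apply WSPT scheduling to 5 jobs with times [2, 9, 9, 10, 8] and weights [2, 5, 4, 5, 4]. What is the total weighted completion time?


Compute p/w ratios and sort ascending (WSPT): [(2, 2), (9, 5), (10, 5), (8, 4), (9, 4)]
Compute weighted completion times:
  Job (p=2,w=2): C=2, w*C=2*2=4
  Job (p=9,w=5): C=11, w*C=5*11=55
  Job (p=10,w=5): C=21, w*C=5*21=105
  Job (p=8,w=4): C=29, w*C=4*29=116
  Job (p=9,w=4): C=38, w*C=4*38=152
Total weighted completion time = 432

432


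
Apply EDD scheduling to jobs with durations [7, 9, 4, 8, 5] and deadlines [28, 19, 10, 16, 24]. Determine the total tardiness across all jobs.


Sort by due date (EDD order): [(4, 10), (8, 16), (9, 19), (5, 24), (7, 28)]
Compute completion times and tardiness:
  Job 1: p=4, d=10, C=4, tardiness=max(0,4-10)=0
  Job 2: p=8, d=16, C=12, tardiness=max(0,12-16)=0
  Job 3: p=9, d=19, C=21, tardiness=max(0,21-19)=2
  Job 4: p=5, d=24, C=26, tardiness=max(0,26-24)=2
  Job 5: p=7, d=28, C=33, tardiness=max(0,33-28)=5
Total tardiness = 9

9


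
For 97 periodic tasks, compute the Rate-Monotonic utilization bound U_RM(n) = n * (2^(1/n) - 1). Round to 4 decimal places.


Compute 2^(1/97) = 1.0071714397
Subtract 1: 1.0071714397 - 1 = 0.0071714397
Multiply by n: 97 * 0.0071714397 = 0.6956296509
Round to 4 dp: 0.6956

0.6956


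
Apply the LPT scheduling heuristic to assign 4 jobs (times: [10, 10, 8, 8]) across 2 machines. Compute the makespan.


Sort jobs in decreasing order (LPT): [10, 10, 8, 8]
Assign each job to the least loaded machine:
  Machine 1: jobs [10, 8], load = 18
  Machine 2: jobs [10, 8], load = 18
Makespan = max load = 18

18


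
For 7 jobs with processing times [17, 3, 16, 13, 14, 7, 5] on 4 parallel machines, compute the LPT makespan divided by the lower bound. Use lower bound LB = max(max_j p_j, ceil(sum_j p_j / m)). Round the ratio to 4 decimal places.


LPT order: [17, 16, 14, 13, 7, 5, 3]
Machine loads after assignment: [17, 19, 19, 20]
LPT makespan = 20
Lower bound = max(max_job, ceil(total/4)) = max(17, 19) = 19
Ratio = 20 / 19 = 1.0526

1.0526


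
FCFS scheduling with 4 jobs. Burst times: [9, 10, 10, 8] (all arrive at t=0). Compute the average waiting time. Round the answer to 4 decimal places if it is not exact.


FCFS order (as given): [9, 10, 10, 8]
Waiting times:
  Job 1: wait = 0
  Job 2: wait = 9
  Job 3: wait = 19
  Job 4: wait = 29
Sum of waiting times = 57
Average waiting time = 57/4 = 14.25

14.25


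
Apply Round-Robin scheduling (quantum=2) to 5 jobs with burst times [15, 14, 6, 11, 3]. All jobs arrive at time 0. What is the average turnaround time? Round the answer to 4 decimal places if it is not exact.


Time quantum = 2
Execution trace:
  J1 runs 2 units, time = 2
  J2 runs 2 units, time = 4
  J3 runs 2 units, time = 6
  J4 runs 2 units, time = 8
  J5 runs 2 units, time = 10
  J1 runs 2 units, time = 12
  J2 runs 2 units, time = 14
  J3 runs 2 units, time = 16
  J4 runs 2 units, time = 18
  J5 runs 1 units, time = 19
  J1 runs 2 units, time = 21
  J2 runs 2 units, time = 23
  J3 runs 2 units, time = 25
  J4 runs 2 units, time = 27
  J1 runs 2 units, time = 29
  J2 runs 2 units, time = 31
  J4 runs 2 units, time = 33
  J1 runs 2 units, time = 35
  J2 runs 2 units, time = 37
  J4 runs 2 units, time = 39
  J1 runs 2 units, time = 41
  J2 runs 2 units, time = 43
  J4 runs 1 units, time = 44
  J1 runs 2 units, time = 46
  J2 runs 2 units, time = 48
  J1 runs 1 units, time = 49
Finish times: [49, 48, 25, 44, 19]
Average turnaround = 185/5 = 37.0

37.0


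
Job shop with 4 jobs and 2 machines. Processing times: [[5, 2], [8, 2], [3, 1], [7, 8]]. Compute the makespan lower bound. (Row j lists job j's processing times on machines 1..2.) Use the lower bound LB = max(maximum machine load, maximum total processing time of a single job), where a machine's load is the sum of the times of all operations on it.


Machine loads:
  Machine 1: 5 + 8 + 3 + 7 = 23
  Machine 2: 2 + 2 + 1 + 8 = 13
Max machine load = 23
Job totals:
  Job 1: 7
  Job 2: 10
  Job 3: 4
  Job 4: 15
Max job total = 15
Lower bound = max(23, 15) = 23

23


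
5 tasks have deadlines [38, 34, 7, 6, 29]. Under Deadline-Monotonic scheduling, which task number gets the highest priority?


Sort tasks by relative deadline (ascending):
  Task 4: deadline = 6
  Task 3: deadline = 7
  Task 5: deadline = 29
  Task 2: deadline = 34
  Task 1: deadline = 38
Priority order (highest first): [4, 3, 5, 2, 1]
Highest priority task = 4

4


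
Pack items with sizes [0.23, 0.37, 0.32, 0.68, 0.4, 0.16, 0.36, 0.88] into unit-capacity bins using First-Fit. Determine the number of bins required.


Place items sequentially using First-Fit:
  Item 0.23 -> new Bin 1
  Item 0.37 -> Bin 1 (now 0.6)
  Item 0.32 -> Bin 1 (now 0.92)
  Item 0.68 -> new Bin 2
  Item 0.4 -> new Bin 3
  Item 0.16 -> Bin 2 (now 0.84)
  Item 0.36 -> Bin 3 (now 0.76)
  Item 0.88 -> new Bin 4
Total bins used = 4

4


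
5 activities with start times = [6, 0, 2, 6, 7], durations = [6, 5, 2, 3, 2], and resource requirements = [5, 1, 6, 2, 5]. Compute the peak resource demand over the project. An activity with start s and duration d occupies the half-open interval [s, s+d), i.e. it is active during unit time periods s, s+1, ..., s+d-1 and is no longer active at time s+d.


Each activity i is active on [start_i, start_i + duration_i).
Compute total resource usage per time slot:
  t=0: active resources = [1], total = 1
  t=1: active resources = [1], total = 1
  t=2: active resources = [1, 6], total = 7
  t=3: active resources = [1, 6], total = 7
  t=4: active resources = [1], total = 1
  t=5: active resources = [], total = 0
  t=6: active resources = [5, 2], total = 7
  t=7: active resources = [5, 2, 5], total = 12
  t=8: active resources = [5, 2, 5], total = 12
  t=9: active resources = [5], total = 5
  t=10: active resources = [5], total = 5
  t=11: active resources = [5], total = 5
Peak resource demand = 12

12


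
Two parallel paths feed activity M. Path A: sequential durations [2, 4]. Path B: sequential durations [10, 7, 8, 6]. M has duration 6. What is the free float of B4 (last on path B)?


ES(B4) = sum of predecessors on chain B = 25
EF(B4) = ES + duration = 25 + 6 = 31
Successor of B4 is M. ES(M) = max(sum(A), sum(B)) = max(6, 31) = 31
Free float = ES(successor) - EF(current) = 31 - 31 = 0

0


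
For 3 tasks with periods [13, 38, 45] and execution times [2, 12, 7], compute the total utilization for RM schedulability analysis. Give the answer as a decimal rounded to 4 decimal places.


Compute individual utilizations (exact fractions):
  Task 1: C/T = 2/13 (approx. 0.1538)
  Task 2: C/T = 12/38 = 6/19 (approx. 0.3158)
  Task 3: C/T = 7/45 (approx. 0.1556)
Total utilization U = 2/13 + 6/19 + 7/45 = 6949/11115
Rounded to 4 decimal places: U = 0.6252
RM (Liu & Layland) bound for 3 tasks = 0.779763; compare with U = 6949/11115 (approx. 0.625191)
U <= bound, so schedulable by RM sufficient condition.

0.6252


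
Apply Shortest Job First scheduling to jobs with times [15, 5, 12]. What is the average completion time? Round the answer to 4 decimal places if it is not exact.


SJF order (ascending): [5, 12, 15]
Completion times:
  Job 1: burst=5, C=5
  Job 2: burst=12, C=17
  Job 3: burst=15, C=32
Average completion = 54/3 = 18.0

18.0


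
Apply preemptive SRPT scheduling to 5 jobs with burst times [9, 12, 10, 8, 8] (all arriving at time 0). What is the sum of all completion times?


Since all jobs arrive at t=0, SRPT equals SPT ordering.
SPT order: [8, 8, 9, 10, 12]
Completion times:
  Job 1: p=8, C=8
  Job 2: p=8, C=16
  Job 3: p=9, C=25
  Job 4: p=10, C=35
  Job 5: p=12, C=47
Total completion time = 8 + 16 + 25 + 35 + 47 = 131

131


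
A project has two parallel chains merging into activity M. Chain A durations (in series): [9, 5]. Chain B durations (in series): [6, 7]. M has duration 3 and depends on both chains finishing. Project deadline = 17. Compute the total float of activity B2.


Forward pass: ES(B2) = sum of predecessors on chain B = 6
EF = ES + duration = 6 + 7 = 13
Backward pass: LF(M) = deadline = 17; LS(M) = 17 - 3 = 14
LF(B2) = LS(M) - sum(successors on chain B) = 14 - 0 = 14
LS = LF - duration = 14 - 7 = 7
Total float = LS - ES = 7 - 6 = 1

1


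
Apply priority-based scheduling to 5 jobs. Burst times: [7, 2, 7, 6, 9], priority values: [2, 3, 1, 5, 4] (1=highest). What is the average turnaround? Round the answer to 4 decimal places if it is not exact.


Sort by priority (ascending = highest first):
Order: [(1, 7), (2, 7), (3, 2), (4, 9), (5, 6)]
Completion times:
  Priority 1, burst=7, C=7
  Priority 2, burst=7, C=14
  Priority 3, burst=2, C=16
  Priority 4, burst=9, C=25
  Priority 5, burst=6, C=31
Average turnaround = 93/5 = 18.6

18.6


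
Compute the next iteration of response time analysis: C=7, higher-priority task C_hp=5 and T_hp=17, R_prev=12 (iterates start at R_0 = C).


R_next = C + ceil(R_prev / T_hp) * C_hp
ceil(12 / 17) = ceil(0.7059) = 1
Interference = 1 * 5 = 5
R_next = 7 + 5 = 12
R_next = R_prev, so the iteration has converged (response time = 12).

12


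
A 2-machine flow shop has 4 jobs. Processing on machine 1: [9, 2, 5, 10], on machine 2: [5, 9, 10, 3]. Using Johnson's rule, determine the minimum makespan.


Apply Johnson's rule:
  Group 1 (a <= b): [(2, 2, 9), (3, 5, 10)]
  Group 2 (a > b): [(1, 9, 5), (4, 10, 3)]
Optimal job order: [2, 3, 1, 4]
Schedule:
  Job 2: M1 done at 2, M2 done at 11
  Job 3: M1 done at 7, M2 done at 21
  Job 1: M1 done at 16, M2 done at 26
  Job 4: M1 done at 26, M2 done at 29
Makespan = 29

29


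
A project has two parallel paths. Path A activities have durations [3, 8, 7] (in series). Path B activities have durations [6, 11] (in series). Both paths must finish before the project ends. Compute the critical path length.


Path A total = 3 + 8 + 7 = 18
Path B total = 6 + 11 = 17
Critical path = longest path = max(18, 17) = 18

18


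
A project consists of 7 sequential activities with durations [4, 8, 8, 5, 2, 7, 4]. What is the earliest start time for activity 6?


Activity 6 starts after activities 1 through 5 complete.
Predecessor durations: [4, 8, 8, 5, 2]
ES = 4 + 8 + 8 + 5 + 2 = 27

27


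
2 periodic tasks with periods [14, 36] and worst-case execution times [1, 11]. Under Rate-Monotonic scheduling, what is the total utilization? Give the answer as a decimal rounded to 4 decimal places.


Compute individual utilizations (exact fractions):
  Task 1: C/T = 1/14 (approx. 0.0714)
  Task 2: C/T = 11/36 (approx. 0.3056)
Total utilization U = 1/14 + 11/36 = 95/252
Rounded to 4 decimal places: U = 0.3770
RM (Liu & Layland) bound for 2 tasks = 0.828427; compare with U = 95/252 (approx. 0.376984)
U <= bound, so schedulable by RM sufficient condition.

0.3770


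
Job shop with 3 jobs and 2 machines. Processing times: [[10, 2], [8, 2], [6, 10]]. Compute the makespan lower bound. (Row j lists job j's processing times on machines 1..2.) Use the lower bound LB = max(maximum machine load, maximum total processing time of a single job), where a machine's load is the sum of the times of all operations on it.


Machine loads:
  Machine 1: 10 + 8 + 6 = 24
  Machine 2: 2 + 2 + 10 = 14
Max machine load = 24
Job totals:
  Job 1: 12
  Job 2: 10
  Job 3: 16
Max job total = 16
Lower bound = max(24, 16) = 24

24


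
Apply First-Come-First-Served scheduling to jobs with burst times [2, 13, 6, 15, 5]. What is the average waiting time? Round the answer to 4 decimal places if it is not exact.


FCFS order (as given): [2, 13, 6, 15, 5]
Waiting times:
  Job 1: wait = 0
  Job 2: wait = 2
  Job 3: wait = 15
  Job 4: wait = 21
  Job 5: wait = 36
Sum of waiting times = 74
Average waiting time = 74/5 = 14.8

14.8


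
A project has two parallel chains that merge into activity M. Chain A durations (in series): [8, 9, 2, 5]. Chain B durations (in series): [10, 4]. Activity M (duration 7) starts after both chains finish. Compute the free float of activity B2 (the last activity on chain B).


ES(B2) = sum of predecessors on chain B = 10
EF(B2) = ES + duration = 10 + 4 = 14
Successor of B2 is M. ES(M) = max(sum(A), sum(B)) = max(24, 14) = 24
Free float = ES(successor) - EF(current) = 24 - 14 = 10

10


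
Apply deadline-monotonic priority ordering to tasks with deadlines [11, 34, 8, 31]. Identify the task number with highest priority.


Sort tasks by relative deadline (ascending):
  Task 3: deadline = 8
  Task 1: deadline = 11
  Task 4: deadline = 31
  Task 2: deadline = 34
Priority order (highest first): [3, 1, 4, 2]
Highest priority task = 3

3


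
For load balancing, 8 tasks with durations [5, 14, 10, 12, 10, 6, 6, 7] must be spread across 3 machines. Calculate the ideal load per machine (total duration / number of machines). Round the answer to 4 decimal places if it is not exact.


Total processing time = 5 + 14 + 10 + 12 + 10 + 6 + 6 + 7 = 70
Number of machines = 3
Ideal balanced load = 70 / 3 = 23.3333

23.3333


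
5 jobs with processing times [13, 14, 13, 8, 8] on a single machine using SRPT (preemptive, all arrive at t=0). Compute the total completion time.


Since all jobs arrive at t=0, SRPT equals SPT ordering.
SPT order: [8, 8, 13, 13, 14]
Completion times:
  Job 1: p=8, C=8
  Job 2: p=8, C=16
  Job 3: p=13, C=29
  Job 4: p=13, C=42
  Job 5: p=14, C=56
Total completion time = 8 + 16 + 29 + 42 + 56 = 151

151


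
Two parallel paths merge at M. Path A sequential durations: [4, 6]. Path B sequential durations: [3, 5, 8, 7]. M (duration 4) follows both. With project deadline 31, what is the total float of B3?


Forward pass: ES(B3) = sum of predecessors on chain B = 8
EF = ES + duration = 8 + 8 = 16
Backward pass: LF(M) = deadline = 31; LS(M) = 31 - 4 = 27
LF(B3) = LS(M) - sum(successors on chain B) = 27 - 7 = 20
LS = LF - duration = 20 - 8 = 12
Total float = LS - ES = 12 - 8 = 4

4


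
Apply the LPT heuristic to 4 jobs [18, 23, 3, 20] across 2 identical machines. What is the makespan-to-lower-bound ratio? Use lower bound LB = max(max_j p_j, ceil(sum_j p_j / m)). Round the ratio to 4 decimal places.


LPT order: [23, 20, 18, 3]
Machine loads after assignment: [26, 38]
LPT makespan = 38
Lower bound = max(max_job, ceil(total/2)) = max(23, 32) = 32
Ratio = 38 / 32 = 1.1875

1.1875


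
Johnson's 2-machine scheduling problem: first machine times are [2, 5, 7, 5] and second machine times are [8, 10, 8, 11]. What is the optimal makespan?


Apply Johnson's rule:
  Group 1 (a <= b): [(1, 2, 8), (2, 5, 10), (4, 5, 11), (3, 7, 8)]
  Group 2 (a > b): []
Optimal job order: [1, 2, 4, 3]
Schedule:
  Job 1: M1 done at 2, M2 done at 10
  Job 2: M1 done at 7, M2 done at 20
  Job 4: M1 done at 12, M2 done at 31
  Job 3: M1 done at 19, M2 done at 39
Makespan = 39

39


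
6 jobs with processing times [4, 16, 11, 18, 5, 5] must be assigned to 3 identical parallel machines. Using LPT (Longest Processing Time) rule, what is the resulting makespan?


Sort jobs in decreasing order (LPT): [18, 16, 11, 5, 5, 4]
Assign each job to the least loaded machine:
  Machine 1: jobs [18], load = 18
  Machine 2: jobs [16, 5], load = 21
  Machine 3: jobs [11, 5, 4], load = 20
Makespan = max load = 21

21


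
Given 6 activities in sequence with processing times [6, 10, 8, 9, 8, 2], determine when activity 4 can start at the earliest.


Activity 4 starts after activities 1 through 3 complete.
Predecessor durations: [6, 10, 8]
ES = 6 + 10 + 8 = 24

24


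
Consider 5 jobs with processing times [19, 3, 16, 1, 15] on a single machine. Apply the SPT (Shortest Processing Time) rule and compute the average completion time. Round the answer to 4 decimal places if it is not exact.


Sort jobs by processing time (SPT order): [1, 3, 15, 16, 19]
Compute completion times sequentially:
  Job 1: processing = 1, completes at 1
  Job 2: processing = 3, completes at 4
  Job 3: processing = 15, completes at 19
  Job 4: processing = 16, completes at 35
  Job 5: processing = 19, completes at 54
Sum of completion times = 113
Average completion time = 113/5 = 22.6

22.6


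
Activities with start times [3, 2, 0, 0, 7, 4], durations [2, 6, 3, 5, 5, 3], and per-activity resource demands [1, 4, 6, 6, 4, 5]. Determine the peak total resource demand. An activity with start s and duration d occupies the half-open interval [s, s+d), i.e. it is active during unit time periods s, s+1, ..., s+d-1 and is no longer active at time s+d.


Each activity i is active on [start_i, start_i + duration_i).
Compute total resource usage per time slot:
  t=0: active resources = [6, 6], total = 12
  t=1: active resources = [6, 6], total = 12
  t=2: active resources = [4, 6, 6], total = 16
  t=3: active resources = [1, 4, 6], total = 11
  t=4: active resources = [1, 4, 6, 5], total = 16
  t=5: active resources = [4, 5], total = 9
  t=6: active resources = [4, 5], total = 9
  t=7: active resources = [4, 4], total = 8
  t=8: active resources = [4], total = 4
  t=9: active resources = [4], total = 4
  t=10: active resources = [4], total = 4
  t=11: active resources = [4], total = 4
Peak resource demand = 16

16


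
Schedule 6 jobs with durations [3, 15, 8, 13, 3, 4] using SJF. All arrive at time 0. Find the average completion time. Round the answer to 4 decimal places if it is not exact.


SJF order (ascending): [3, 3, 4, 8, 13, 15]
Completion times:
  Job 1: burst=3, C=3
  Job 2: burst=3, C=6
  Job 3: burst=4, C=10
  Job 4: burst=8, C=18
  Job 5: burst=13, C=31
  Job 6: burst=15, C=46
Average completion = 114/6 = 19.0

19.0


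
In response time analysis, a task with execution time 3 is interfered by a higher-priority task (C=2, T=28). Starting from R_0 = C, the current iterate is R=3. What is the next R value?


R_next = C + ceil(R_prev / T_hp) * C_hp
ceil(3 / 28) = ceil(0.1071) = 1
Interference = 1 * 2 = 2
R_next = 3 + 2 = 5

5


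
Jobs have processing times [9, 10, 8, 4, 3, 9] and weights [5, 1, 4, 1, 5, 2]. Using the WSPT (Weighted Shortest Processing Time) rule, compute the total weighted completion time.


Compute p/w ratios and sort ascending (WSPT): [(3, 5), (9, 5), (8, 4), (4, 1), (9, 2), (10, 1)]
Compute weighted completion times:
  Job (p=3,w=5): C=3, w*C=5*3=15
  Job (p=9,w=5): C=12, w*C=5*12=60
  Job (p=8,w=4): C=20, w*C=4*20=80
  Job (p=4,w=1): C=24, w*C=1*24=24
  Job (p=9,w=2): C=33, w*C=2*33=66
  Job (p=10,w=1): C=43, w*C=1*43=43
Total weighted completion time = 288

288


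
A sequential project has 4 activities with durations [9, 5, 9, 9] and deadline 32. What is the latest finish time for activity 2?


LF(activity 2) = deadline - sum of successor durations
Successors: activities 3 through 4 with durations [9, 9]
Sum of successor durations = 18
LF = 32 - 18 = 14

14


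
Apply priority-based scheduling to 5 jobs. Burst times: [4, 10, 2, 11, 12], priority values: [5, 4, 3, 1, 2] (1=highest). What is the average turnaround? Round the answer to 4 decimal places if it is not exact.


Sort by priority (ascending = highest first):
Order: [(1, 11), (2, 12), (3, 2), (4, 10), (5, 4)]
Completion times:
  Priority 1, burst=11, C=11
  Priority 2, burst=12, C=23
  Priority 3, burst=2, C=25
  Priority 4, burst=10, C=35
  Priority 5, burst=4, C=39
Average turnaround = 133/5 = 26.6

26.6


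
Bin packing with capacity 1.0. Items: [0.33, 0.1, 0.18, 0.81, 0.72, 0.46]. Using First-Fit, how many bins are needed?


Place items sequentially using First-Fit:
  Item 0.33 -> new Bin 1
  Item 0.1 -> Bin 1 (now 0.43)
  Item 0.18 -> Bin 1 (now 0.61)
  Item 0.81 -> new Bin 2
  Item 0.72 -> new Bin 3
  Item 0.46 -> new Bin 4
Total bins used = 4

4


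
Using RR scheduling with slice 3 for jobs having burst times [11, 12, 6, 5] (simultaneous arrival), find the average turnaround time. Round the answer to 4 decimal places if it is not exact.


Time quantum = 3
Execution trace:
  J1 runs 3 units, time = 3
  J2 runs 3 units, time = 6
  J3 runs 3 units, time = 9
  J4 runs 3 units, time = 12
  J1 runs 3 units, time = 15
  J2 runs 3 units, time = 18
  J3 runs 3 units, time = 21
  J4 runs 2 units, time = 23
  J1 runs 3 units, time = 26
  J2 runs 3 units, time = 29
  J1 runs 2 units, time = 31
  J2 runs 3 units, time = 34
Finish times: [31, 34, 21, 23]
Average turnaround = 109/4 = 27.25

27.25


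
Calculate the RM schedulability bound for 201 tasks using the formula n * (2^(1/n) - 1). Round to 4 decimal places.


Compute 2^(1/201) = 1.0034544463
Subtract 1: 1.0034544463 - 1 = 0.0034544463
Multiply by n: 201 * 0.0034544463 = 0.6943437063
Round to 4 dp: 0.6943

0.6943


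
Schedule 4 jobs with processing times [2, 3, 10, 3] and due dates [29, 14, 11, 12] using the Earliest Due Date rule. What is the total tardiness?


Sort by due date (EDD order): [(10, 11), (3, 12), (3, 14), (2, 29)]
Compute completion times and tardiness:
  Job 1: p=10, d=11, C=10, tardiness=max(0,10-11)=0
  Job 2: p=3, d=12, C=13, tardiness=max(0,13-12)=1
  Job 3: p=3, d=14, C=16, tardiness=max(0,16-14)=2
  Job 4: p=2, d=29, C=18, tardiness=max(0,18-29)=0
Total tardiness = 3

3


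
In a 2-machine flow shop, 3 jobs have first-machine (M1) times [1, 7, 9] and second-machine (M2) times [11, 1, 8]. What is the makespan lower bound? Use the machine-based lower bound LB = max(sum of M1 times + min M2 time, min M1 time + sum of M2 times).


LB1 = sum(M1 times) + min(M2 times) = 17 + 1 = 18
LB2 = min(M1 times) + sum(M2 times) = 1 + 20 = 21
Lower bound = max(LB1, LB2) = max(18, 21) = 21

21
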